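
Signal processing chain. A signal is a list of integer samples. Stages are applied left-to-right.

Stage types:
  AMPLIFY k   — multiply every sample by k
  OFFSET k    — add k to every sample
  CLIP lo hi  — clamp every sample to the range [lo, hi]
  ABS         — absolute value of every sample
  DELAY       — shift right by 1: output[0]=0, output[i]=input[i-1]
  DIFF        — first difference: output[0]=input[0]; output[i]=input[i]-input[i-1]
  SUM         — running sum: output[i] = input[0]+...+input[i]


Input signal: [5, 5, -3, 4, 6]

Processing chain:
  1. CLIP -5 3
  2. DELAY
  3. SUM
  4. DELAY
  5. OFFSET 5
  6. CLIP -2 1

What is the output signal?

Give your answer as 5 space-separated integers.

Answer: 1 1 1 1 1

Derivation:
Input: [5, 5, -3, 4, 6]
Stage 1 (CLIP -5 3): clip(5,-5,3)=3, clip(5,-5,3)=3, clip(-3,-5,3)=-3, clip(4,-5,3)=3, clip(6,-5,3)=3 -> [3, 3, -3, 3, 3]
Stage 2 (DELAY): [0, 3, 3, -3, 3] = [0, 3, 3, -3, 3] -> [0, 3, 3, -3, 3]
Stage 3 (SUM): sum[0..0]=0, sum[0..1]=3, sum[0..2]=6, sum[0..3]=3, sum[0..4]=6 -> [0, 3, 6, 3, 6]
Stage 4 (DELAY): [0, 0, 3, 6, 3] = [0, 0, 3, 6, 3] -> [0, 0, 3, 6, 3]
Stage 5 (OFFSET 5): 0+5=5, 0+5=5, 3+5=8, 6+5=11, 3+5=8 -> [5, 5, 8, 11, 8]
Stage 6 (CLIP -2 1): clip(5,-2,1)=1, clip(5,-2,1)=1, clip(8,-2,1)=1, clip(11,-2,1)=1, clip(8,-2,1)=1 -> [1, 1, 1, 1, 1]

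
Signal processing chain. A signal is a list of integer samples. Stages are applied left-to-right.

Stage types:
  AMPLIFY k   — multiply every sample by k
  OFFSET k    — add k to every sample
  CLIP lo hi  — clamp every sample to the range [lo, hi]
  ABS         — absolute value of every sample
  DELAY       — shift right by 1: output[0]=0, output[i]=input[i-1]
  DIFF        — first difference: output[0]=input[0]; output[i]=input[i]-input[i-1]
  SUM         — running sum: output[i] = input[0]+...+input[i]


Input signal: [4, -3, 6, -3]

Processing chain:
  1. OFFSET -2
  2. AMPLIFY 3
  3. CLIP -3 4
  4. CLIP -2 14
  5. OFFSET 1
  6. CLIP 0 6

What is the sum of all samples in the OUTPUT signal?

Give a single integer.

Answer: 10

Derivation:
Input: [4, -3, 6, -3]
Stage 1 (OFFSET -2): 4+-2=2, -3+-2=-5, 6+-2=4, -3+-2=-5 -> [2, -5, 4, -5]
Stage 2 (AMPLIFY 3): 2*3=6, -5*3=-15, 4*3=12, -5*3=-15 -> [6, -15, 12, -15]
Stage 3 (CLIP -3 4): clip(6,-3,4)=4, clip(-15,-3,4)=-3, clip(12,-3,4)=4, clip(-15,-3,4)=-3 -> [4, -3, 4, -3]
Stage 4 (CLIP -2 14): clip(4,-2,14)=4, clip(-3,-2,14)=-2, clip(4,-2,14)=4, clip(-3,-2,14)=-2 -> [4, -2, 4, -2]
Stage 5 (OFFSET 1): 4+1=5, -2+1=-1, 4+1=5, -2+1=-1 -> [5, -1, 5, -1]
Stage 6 (CLIP 0 6): clip(5,0,6)=5, clip(-1,0,6)=0, clip(5,0,6)=5, clip(-1,0,6)=0 -> [5, 0, 5, 0]
Output sum: 10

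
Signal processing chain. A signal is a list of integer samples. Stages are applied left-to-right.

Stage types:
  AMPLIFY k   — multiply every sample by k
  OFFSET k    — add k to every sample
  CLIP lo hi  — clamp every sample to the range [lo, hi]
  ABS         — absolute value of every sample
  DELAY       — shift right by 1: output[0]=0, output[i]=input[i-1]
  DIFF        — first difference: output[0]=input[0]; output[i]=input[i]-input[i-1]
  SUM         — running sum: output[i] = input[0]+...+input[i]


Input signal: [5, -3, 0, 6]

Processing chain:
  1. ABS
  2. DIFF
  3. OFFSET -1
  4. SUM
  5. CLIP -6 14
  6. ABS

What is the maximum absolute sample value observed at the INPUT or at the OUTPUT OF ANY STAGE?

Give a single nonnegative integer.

Input: [5, -3, 0, 6] (max |s|=6)
Stage 1 (ABS): |5|=5, |-3|=3, |0|=0, |6|=6 -> [5, 3, 0, 6] (max |s|=6)
Stage 2 (DIFF): s[0]=5, 3-5=-2, 0-3=-3, 6-0=6 -> [5, -2, -3, 6] (max |s|=6)
Stage 3 (OFFSET -1): 5+-1=4, -2+-1=-3, -3+-1=-4, 6+-1=5 -> [4, -3, -4, 5] (max |s|=5)
Stage 4 (SUM): sum[0..0]=4, sum[0..1]=1, sum[0..2]=-3, sum[0..3]=2 -> [4, 1, -3, 2] (max |s|=4)
Stage 5 (CLIP -6 14): clip(4,-6,14)=4, clip(1,-6,14)=1, clip(-3,-6,14)=-3, clip(2,-6,14)=2 -> [4, 1, -3, 2] (max |s|=4)
Stage 6 (ABS): |4|=4, |1|=1, |-3|=3, |2|=2 -> [4, 1, 3, 2] (max |s|=4)
Overall max amplitude: 6

Answer: 6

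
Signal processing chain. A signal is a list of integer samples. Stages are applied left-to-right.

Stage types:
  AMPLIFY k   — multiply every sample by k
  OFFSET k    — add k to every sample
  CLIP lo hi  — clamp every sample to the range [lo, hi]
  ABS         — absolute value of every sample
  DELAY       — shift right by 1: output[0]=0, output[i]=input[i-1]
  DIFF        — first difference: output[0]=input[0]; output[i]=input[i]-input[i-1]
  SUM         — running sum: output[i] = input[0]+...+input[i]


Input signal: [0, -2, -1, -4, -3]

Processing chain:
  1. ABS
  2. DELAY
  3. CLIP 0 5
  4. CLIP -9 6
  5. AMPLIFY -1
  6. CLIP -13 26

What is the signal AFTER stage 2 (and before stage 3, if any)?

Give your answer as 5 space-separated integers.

Answer: 0 0 2 1 4

Derivation:
Input: [0, -2, -1, -4, -3]
Stage 1 (ABS): |0|=0, |-2|=2, |-1|=1, |-4|=4, |-3|=3 -> [0, 2, 1, 4, 3]
Stage 2 (DELAY): [0, 0, 2, 1, 4] = [0, 0, 2, 1, 4] -> [0, 0, 2, 1, 4]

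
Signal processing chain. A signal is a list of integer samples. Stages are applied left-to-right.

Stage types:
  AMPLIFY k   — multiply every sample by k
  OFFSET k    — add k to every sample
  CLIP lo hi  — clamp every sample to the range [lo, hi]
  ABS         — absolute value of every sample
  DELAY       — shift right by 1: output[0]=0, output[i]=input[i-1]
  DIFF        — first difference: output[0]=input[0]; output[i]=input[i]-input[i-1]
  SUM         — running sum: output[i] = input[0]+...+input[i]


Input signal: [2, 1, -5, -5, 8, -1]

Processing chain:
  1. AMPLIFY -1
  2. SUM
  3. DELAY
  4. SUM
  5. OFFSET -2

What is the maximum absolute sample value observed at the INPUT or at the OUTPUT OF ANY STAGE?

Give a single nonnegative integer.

Input: [2, 1, -5, -5, 8, -1] (max |s|=8)
Stage 1 (AMPLIFY -1): 2*-1=-2, 1*-1=-1, -5*-1=5, -5*-1=5, 8*-1=-8, -1*-1=1 -> [-2, -1, 5, 5, -8, 1] (max |s|=8)
Stage 2 (SUM): sum[0..0]=-2, sum[0..1]=-3, sum[0..2]=2, sum[0..3]=7, sum[0..4]=-1, sum[0..5]=0 -> [-2, -3, 2, 7, -1, 0] (max |s|=7)
Stage 3 (DELAY): [0, -2, -3, 2, 7, -1] = [0, -2, -3, 2, 7, -1] -> [0, -2, -3, 2, 7, -1] (max |s|=7)
Stage 4 (SUM): sum[0..0]=0, sum[0..1]=-2, sum[0..2]=-5, sum[0..3]=-3, sum[0..4]=4, sum[0..5]=3 -> [0, -2, -5, -3, 4, 3] (max |s|=5)
Stage 5 (OFFSET -2): 0+-2=-2, -2+-2=-4, -5+-2=-7, -3+-2=-5, 4+-2=2, 3+-2=1 -> [-2, -4, -7, -5, 2, 1] (max |s|=7)
Overall max amplitude: 8

Answer: 8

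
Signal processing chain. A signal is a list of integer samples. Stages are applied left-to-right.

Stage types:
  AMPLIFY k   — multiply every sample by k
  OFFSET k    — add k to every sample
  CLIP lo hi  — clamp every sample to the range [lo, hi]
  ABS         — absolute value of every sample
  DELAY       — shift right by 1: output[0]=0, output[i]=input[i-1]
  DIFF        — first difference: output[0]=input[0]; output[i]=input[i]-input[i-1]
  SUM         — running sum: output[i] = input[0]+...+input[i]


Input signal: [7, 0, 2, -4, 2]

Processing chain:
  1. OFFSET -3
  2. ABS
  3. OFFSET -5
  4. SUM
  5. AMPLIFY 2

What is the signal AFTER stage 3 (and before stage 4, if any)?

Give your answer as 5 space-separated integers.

Answer: -1 -2 -4 2 -4

Derivation:
Input: [7, 0, 2, -4, 2]
Stage 1 (OFFSET -3): 7+-3=4, 0+-3=-3, 2+-3=-1, -4+-3=-7, 2+-3=-1 -> [4, -3, -1, -7, -1]
Stage 2 (ABS): |4|=4, |-3|=3, |-1|=1, |-7|=7, |-1|=1 -> [4, 3, 1, 7, 1]
Stage 3 (OFFSET -5): 4+-5=-1, 3+-5=-2, 1+-5=-4, 7+-5=2, 1+-5=-4 -> [-1, -2, -4, 2, -4]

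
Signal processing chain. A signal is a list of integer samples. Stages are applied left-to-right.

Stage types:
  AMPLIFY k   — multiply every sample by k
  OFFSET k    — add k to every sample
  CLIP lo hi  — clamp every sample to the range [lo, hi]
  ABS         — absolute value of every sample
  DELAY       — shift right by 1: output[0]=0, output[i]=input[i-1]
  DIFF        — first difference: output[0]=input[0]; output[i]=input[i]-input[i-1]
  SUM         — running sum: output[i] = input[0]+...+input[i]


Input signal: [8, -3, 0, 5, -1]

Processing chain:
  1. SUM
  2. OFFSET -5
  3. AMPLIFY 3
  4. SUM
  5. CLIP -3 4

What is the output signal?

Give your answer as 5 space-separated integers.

Input: [8, -3, 0, 5, -1]
Stage 1 (SUM): sum[0..0]=8, sum[0..1]=5, sum[0..2]=5, sum[0..3]=10, sum[0..4]=9 -> [8, 5, 5, 10, 9]
Stage 2 (OFFSET -5): 8+-5=3, 5+-5=0, 5+-5=0, 10+-5=5, 9+-5=4 -> [3, 0, 0, 5, 4]
Stage 3 (AMPLIFY 3): 3*3=9, 0*3=0, 0*3=0, 5*3=15, 4*3=12 -> [9, 0, 0, 15, 12]
Stage 4 (SUM): sum[0..0]=9, sum[0..1]=9, sum[0..2]=9, sum[0..3]=24, sum[0..4]=36 -> [9, 9, 9, 24, 36]
Stage 5 (CLIP -3 4): clip(9,-3,4)=4, clip(9,-3,4)=4, clip(9,-3,4)=4, clip(24,-3,4)=4, clip(36,-3,4)=4 -> [4, 4, 4, 4, 4]

Answer: 4 4 4 4 4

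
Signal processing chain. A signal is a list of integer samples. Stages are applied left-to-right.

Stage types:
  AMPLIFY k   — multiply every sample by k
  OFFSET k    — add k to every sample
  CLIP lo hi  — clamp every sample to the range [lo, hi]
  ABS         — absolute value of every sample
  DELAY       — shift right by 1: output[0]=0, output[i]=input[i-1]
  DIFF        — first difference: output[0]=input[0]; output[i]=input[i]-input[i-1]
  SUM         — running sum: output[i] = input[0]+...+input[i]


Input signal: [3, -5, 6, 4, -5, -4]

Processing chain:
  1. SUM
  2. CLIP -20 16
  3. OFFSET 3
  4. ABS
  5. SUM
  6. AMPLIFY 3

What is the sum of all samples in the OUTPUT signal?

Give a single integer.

Answer: 348

Derivation:
Input: [3, -5, 6, 4, -5, -4]
Stage 1 (SUM): sum[0..0]=3, sum[0..1]=-2, sum[0..2]=4, sum[0..3]=8, sum[0..4]=3, sum[0..5]=-1 -> [3, -2, 4, 8, 3, -1]
Stage 2 (CLIP -20 16): clip(3,-20,16)=3, clip(-2,-20,16)=-2, clip(4,-20,16)=4, clip(8,-20,16)=8, clip(3,-20,16)=3, clip(-1,-20,16)=-1 -> [3, -2, 4, 8, 3, -1]
Stage 3 (OFFSET 3): 3+3=6, -2+3=1, 4+3=7, 8+3=11, 3+3=6, -1+3=2 -> [6, 1, 7, 11, 6, 2]
Stage 4 (ABS): |6|=6, |1|=1, |7|=7, |11|=11, |6|=6, |2|=2 -> [6, 1, 7, 11, 6, 2]
Stage 5 (SUM): sum[0..0]=6, sum[0..1]=7, sum[0..2]=14, sum[0..3]=25, sum[0..4]=31, sum[0..5]=33 -> [6, 7, 14, 25, 31, 33]
Stage 6 (AMPLIFY 3): 6*3=18, 7*3=21, 14*3=42, 25*3=75, 31*3=93, 33*3=99 -> [18, 21, 42, 75, 93, 99]
Output sum: 348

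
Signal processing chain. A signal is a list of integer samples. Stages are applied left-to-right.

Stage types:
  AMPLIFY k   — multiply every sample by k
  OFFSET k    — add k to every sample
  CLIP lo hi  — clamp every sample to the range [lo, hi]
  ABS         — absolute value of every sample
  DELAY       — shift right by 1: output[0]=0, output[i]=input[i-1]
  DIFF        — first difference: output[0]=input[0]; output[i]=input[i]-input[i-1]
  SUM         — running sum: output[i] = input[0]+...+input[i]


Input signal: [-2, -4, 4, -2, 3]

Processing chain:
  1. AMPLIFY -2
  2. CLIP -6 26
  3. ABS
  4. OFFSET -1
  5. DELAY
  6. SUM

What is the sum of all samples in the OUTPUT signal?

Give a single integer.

Answer: 46

Derivation:
Input: [-2, -4, 4, -2, 3]
Stage 1 (AMPLIFY -2): -2*-2=4, -4*-2=8, 4*-2=-8, -2*-2=4, 3*-2=-6 -> [4, 8, -8, 4, -6]
Stage 2 (CLIP -6 26): clip(4,-6,26)=4, clip(8,-6,26)=8, clip(-8,-6,26)=-6, clip(4,-6,26)=4, clip(-6,-6,26)=-6 -> [4, 8, -6, 4, -6]
Stage 3 (ABS): |4|=4, |8|=8, |-6|=6, |4|=4, |-6|=6 -> [4, 8, 6, 4, 6]
Stage 4 (OFFSET -1): 4+-1=3, 8+-1=7, 6+-1=5, 4+-1=3, 6+-1=5 -> [3, 7, 5, 3, 5]
Stage 5 (DELAY): [0, 3, 7, 5, 3] = [0, 3, 7, 5, 3] -> [0, 3, 7, 5, 3]
Stage 6 (SUM): sum[0..0]=0, sum[0..1]=3, sum[0..2]=10, sum[0..3]=15, sum[0..4]=18 -> [0, 3, 10, 15, 18]
Output sum: 46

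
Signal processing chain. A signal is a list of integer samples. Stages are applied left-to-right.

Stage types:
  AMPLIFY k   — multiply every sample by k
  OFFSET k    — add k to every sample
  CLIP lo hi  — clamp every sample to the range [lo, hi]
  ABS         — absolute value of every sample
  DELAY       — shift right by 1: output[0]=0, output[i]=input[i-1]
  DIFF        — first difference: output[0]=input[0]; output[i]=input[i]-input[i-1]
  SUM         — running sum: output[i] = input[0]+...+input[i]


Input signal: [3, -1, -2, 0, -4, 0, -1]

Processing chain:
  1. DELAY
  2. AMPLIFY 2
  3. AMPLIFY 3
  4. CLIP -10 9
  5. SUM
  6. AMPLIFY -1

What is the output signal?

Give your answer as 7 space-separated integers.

Input: [3, -1, -2, 0, -4, 0, -1]
Stage 1 (DELAY): [0, 3, -1, -2, 0, -4, 0] = [0, 3, -1, -2, 0, -4, 0] -> [0, 3, -1, -2, 0, -4, 0]
Stage 2 (AMPLIFY 2): 0*2=0, 3*2=6, -1*2=-2, -2*2=-4, 0*2=0, -4*2=-8, 0*2=0 -> [0, 6, -2, -4, 0, -8, 0]
Stage 3 (AMPLIFY 3): 0*3=0, 6*3=18, -2*3=-6, -4*3=-12, 0*3=0, -8*3=-24, 0*3=0 -> [0, 18, -6, -12, 0, -24, 0]
Stage 4 (CLIP -10 9): clip(0,-10,9)=0, clip(18,-10,9)=9, clip(-6,-10,9)=-6, clip(-12,-10,9)=-10, clip(0,-10,9)=0, clip(-24,-10,9)=-10, clip(0,-10,9)=0 -> [0, 9, -6, -10, 0, -10, 0]
Stage 5 (SUM): sum[0..0]=0, sum[0..1]=9, sum[0..2]=3, sum[0..3]=-7, sum[0..4]=-7, sum[0..5]=-17, sum[0..6]=-17 -> [0, 9, 3, -7, -7, -17, -17]
Stage 6 (AMPLIFY -1): 0*-1=0, 9*-1=-9, 3*-1=-3, -7*-1=7, -7*-1=7, -17*-1=17, -17*-1=17 -> [0, -9, -3, 7, 7, 17, 17]

Answer: 0 -9 -3 7 7 17 17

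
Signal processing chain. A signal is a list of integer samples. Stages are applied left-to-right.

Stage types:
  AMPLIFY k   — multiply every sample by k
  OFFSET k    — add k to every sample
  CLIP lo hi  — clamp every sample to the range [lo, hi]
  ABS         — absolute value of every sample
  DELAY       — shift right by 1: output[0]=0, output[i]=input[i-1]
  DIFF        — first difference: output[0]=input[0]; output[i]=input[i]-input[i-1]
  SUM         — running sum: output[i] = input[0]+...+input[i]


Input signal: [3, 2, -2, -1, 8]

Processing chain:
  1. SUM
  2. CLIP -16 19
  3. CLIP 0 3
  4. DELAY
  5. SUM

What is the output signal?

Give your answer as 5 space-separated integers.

Input: [3, 2, -2, -1, 8]
Stage 1 (SUM): sum[0..0]=3, sum[0..1]=5, sum[0..2]=3, sum[0..3]=2, sum[0..4]=10 -> [3, 5, 3, 2, 10]
Stage 2 (CLIP -16 19): clip(3,-16,19)=3, clip(5,-16,19)=5, clip(3,-16,19)=3, clip(2,-16,19)=2, clip(10,-16,19)=10 -> [3, 5, 3, 2, 10]
Stage 3 (CLIP 0 3): clip(3,0,3)=3, clip(5,0,3)=3, clip(3,0,3)=3, clip(2,0,3)=2, clip(10,0,3)=3 -> [3, 3, 3, 2, 3]
Stage 4 (DELAY): [0, 3, 3, 3, 2] = [0, 3, 3, 3, 2] -> [0, 3, 3, 3, 2]
Stage 5 (SUM): sum[0..0]=0, sum[0..1]=3, sum[0..2]=6, sum[0..3]=9, sum[0..4]=11 -> [0, 3, 6, 9, 11]

Answer: 0 3 6 9 11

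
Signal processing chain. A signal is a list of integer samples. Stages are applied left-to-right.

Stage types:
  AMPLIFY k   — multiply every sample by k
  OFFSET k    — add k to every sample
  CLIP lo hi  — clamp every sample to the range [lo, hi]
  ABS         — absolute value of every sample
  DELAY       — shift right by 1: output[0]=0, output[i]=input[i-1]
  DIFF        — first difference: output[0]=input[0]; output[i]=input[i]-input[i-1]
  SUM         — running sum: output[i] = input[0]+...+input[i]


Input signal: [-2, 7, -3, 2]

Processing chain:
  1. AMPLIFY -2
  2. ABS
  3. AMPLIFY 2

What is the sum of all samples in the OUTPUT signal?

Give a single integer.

Input: [-2, 7, -3, 2]
Stage 1 (AMPLIFY -2): -2*-2=4, 7*-2=-14, -3*-2=6, 2*-2=-4 -> [4, -14, 6, -4]
Stage 2 (ABS): |4|=4, |-14|=14, |6|=6, |-4|=4 -> [4, 14, 6, 4]
Stage 3 (AMPLIFY 2): 4*2=8, 14*2=28, 6*2=12, 4*2=8 -> [8, 28, 12, 8]
Output sum: 56

Answer: 56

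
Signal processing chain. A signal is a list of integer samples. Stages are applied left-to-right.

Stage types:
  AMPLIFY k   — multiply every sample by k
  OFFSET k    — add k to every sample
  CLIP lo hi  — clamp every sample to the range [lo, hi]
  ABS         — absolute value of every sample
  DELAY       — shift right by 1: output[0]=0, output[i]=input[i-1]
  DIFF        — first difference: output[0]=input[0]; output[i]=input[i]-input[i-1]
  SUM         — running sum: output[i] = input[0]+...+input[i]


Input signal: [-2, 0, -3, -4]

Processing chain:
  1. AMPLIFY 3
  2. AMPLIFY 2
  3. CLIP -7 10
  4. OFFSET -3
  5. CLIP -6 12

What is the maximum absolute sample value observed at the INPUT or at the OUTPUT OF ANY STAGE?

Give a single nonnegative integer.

Answer: 24

Derivation:
Input: [-2, 0, -3, -4] (max |s|=4)
Stage 1 (AMPLIFY 3): -2*3=-6, 0*3=0, -3*3=-9, -4*3=-12 -> [-6, 0, -9, -12] (max |s|=12)
Stage 2 (AMPLIFY 2): -6*2=-12, 0*2=0, -9*2=-18, -12*2=-24 -> [-12, 0, -18, -24] (max |s|=24)
Stage 3 (CLIP -7 10): clip(-12,-7,10)=-7, clip(0,-7,10)=0, clip(-18,-7,10)=-7, clip(-24,-7,10)=-7 -> [-7, 0, -7, -7] (max |s|=7)
Stage 4 (OFFSET -3): -7+-3=-10, 0+-3=-3, -7+-3=-10, -7+-3=-10 -> [-10, -3, -10, -10] (max |s|=10)
Stage 5 (CLIP -6 12): clip(-10,-6,12)=-6, clip(-3,-6,12)=-3, clip(-10,-6,12)=-6, clip(-10,-6,12)=-6 -> [-6, -3, -6, -6] (max |s|=6)
Overall max amplitude: 24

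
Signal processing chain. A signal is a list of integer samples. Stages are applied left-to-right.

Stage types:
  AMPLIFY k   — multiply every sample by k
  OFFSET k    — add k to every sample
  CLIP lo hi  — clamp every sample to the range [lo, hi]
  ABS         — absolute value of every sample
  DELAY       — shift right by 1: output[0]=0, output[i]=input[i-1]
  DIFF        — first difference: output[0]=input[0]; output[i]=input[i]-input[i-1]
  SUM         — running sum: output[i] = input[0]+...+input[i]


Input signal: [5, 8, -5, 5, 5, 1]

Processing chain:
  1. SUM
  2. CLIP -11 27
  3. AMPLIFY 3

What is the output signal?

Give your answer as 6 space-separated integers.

Input: [5, 8, -5, 5, 5, 1]
Stage 1 (SUM): sum[0..0]=5, sum[0..1]=13, sum[0..2]=8, sum[0..3]=13, sum[0..4]=18, sum[0..5]=19 -> [5, 13, 8, 13, 18, 19]
Stage 2 (CLIP -11 27): clip(5,-11,27)=5, clip(13,-11,27)=13, clip(8,-11,27)=8, clip(13,-11,27)=13, clip(18,-11,27)=18, clip(19,-11,27)=19 -> [5, 13, 8, 13, 18, 19]
Stage 3 (AMPLIFY 3): 5*3=15, 13*3=39, 8*3=24, 13*3=39, 18*3=54, 19*3=57 -> [15, 39, 24, 39, 54, 57]

Answer: 15 39 24 39 54 57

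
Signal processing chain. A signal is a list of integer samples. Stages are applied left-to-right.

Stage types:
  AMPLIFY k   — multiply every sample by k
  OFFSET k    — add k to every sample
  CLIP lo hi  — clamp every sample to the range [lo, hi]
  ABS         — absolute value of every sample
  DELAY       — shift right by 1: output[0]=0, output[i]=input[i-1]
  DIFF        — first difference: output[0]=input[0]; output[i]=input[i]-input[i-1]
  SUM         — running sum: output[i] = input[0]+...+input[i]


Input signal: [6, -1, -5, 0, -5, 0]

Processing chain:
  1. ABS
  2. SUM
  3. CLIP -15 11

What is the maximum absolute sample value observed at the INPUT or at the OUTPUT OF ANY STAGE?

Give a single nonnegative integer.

Answer: 17

Derivation:
Input: [6, -1, -5, 0, -5, 0] (max |s|=6)
Stage 1 (ABS): |6|=6, |-1|=1, |-5|=5, |0|=0, |-5|=5, |0|=0 -> [6, 1, 5, 0, 5, 0] (max |s|=6)
Stage 2 (SUM): sum[0..0]=6, sum[0..1]=7, sum[0..2]=12, sum[0..3]=12, sum[0..4]=17, sum[0..5]=17 -> [6, 7, 12, 12, 17, 17] (max |s|=17)
Stage 3 (CLIP -15 11): clip(6,-15,11)=6, clip(7,-15,11)=7, clip(12,-15,11)=11, clip(12,-15,11)=11, clip(17,-15,11)=11, clip(17,-15,11)=11 -> [6, 7, 11, 11, 11, 11] (max |s|=11)
Overall max amplitude: 17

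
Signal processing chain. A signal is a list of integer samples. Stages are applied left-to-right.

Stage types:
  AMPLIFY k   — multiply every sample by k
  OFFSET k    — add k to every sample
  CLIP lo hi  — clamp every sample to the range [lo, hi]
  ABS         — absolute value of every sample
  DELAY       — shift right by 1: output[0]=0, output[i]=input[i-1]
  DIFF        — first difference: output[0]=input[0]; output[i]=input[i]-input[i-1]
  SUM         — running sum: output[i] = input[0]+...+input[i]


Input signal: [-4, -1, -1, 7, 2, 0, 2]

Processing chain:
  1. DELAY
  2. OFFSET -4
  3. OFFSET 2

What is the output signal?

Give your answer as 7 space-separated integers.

Answer: -2 -6 -3 -3 5 0 -2

Derivation:
Input: [-4, -1, -1, 7, 2, 0, 2]
Stage 1 (DELAY): [0, -4, -1, -1, 7, 2, 0] = [0, -4, -1, -1, 7, 2, 0] -> [0, -4, -1, -1, 7, 2, 0]
Stage 2 (OFFSET -4): 0+-4=-4, -4+-4=-8, -1+-4=-5, -1+-4=-5, 7+-4=3, 2+-4=-2, 0+-4=-4 -> [-4, -8, -5, -5, 3, -2, -4]
Stage 3 (OFFSET 2): -4+2=-2, -8+2=-6, -5+2=-3, -5+2=-3, 3+2=5, -2+2=0, -4+2=-2 -> [-2, -6, -3, -3, 5, 0, -2]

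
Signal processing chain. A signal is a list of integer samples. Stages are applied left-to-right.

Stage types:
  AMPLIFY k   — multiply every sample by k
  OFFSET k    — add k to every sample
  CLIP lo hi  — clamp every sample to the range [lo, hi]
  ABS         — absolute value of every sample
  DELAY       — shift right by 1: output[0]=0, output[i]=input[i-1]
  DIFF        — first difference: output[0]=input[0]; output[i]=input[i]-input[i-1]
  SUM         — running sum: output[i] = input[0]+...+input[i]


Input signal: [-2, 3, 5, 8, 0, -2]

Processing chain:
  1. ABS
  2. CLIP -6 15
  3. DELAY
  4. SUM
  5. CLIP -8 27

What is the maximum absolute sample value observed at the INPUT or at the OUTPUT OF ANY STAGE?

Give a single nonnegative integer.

Input: [-2, 3, 5, 8, 0, -2] (max |s|=8)
Stage 1 (ABS): |-2|=2, |3|=3, |5|=5, |8|=8, |0|=0, |-2|=2 -> [2, 3, 5, 8, 0, 2] (max |s|=8)
Stage 2 (CLIP -6 15): clip(2,-6,15)=2, clip(3,-6,15)=3, clip(5,-6,15)=5, clip(8,-6,15)=8, clip(0,-6,15)=0, clip(2,-6,15)=2 -> [2, 3, 5, 8, 0, 2] (max |s|=8)
Stage 3 (DELAY): [0, 2, 3, 5, 8, 0] = [0, 2, 3, 5, 8, 0] -> [0, 2, 3, 5, 8, 0] (max |s|=8)
Stage 4 (SUM): sum[0..0]=0, sum[0..1]=2, sum[0..2]=5, sum[0..3]=10, sum[0..4]=18, sum[0..5]=18 -> [0, 2, 5, 10, 18, 18] (max |s|=18)
Stage 5 (CLIP -8 27): clip(0,-8,27)=0, clip(2,-8,27)=2, clip(5,-8,27)=5, clip(10,-8,27)=10, clip(18,-8,27)=18, clip(18,-8,27)=18 -> [0, 2, 5, 10, 18, 18] (max |s|=18)
Overall max amplitude: 18

Answer: 18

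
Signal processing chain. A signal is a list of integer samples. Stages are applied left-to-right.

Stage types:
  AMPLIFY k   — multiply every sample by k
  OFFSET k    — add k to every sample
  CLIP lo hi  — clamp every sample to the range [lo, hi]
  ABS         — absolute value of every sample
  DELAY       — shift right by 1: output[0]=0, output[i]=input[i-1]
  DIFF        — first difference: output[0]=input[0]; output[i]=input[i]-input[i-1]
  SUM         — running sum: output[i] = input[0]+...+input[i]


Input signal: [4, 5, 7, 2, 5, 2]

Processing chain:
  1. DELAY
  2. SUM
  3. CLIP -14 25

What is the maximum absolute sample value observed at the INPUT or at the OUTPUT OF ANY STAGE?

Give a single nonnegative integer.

Answer: 23

Derivation:
Input: [4, 5, 7, 2, 5, 2] (max |s|=7)
Stage 1 (DELAY): [0, 4, 5, 7, 2, 5] = [0, 4, 5, 7, 2, 5] -> [0, 4, 5, 7, 2, 5] (max |s|=7)
Stage 2 (SUM): sum[0..0]=0, sum[0..1]=4, sum[0..2]=9, sum[0..3]=16, sum[0..4]=18, sum[0..5]=23 -> [0, 4, 9, 16, 18, 23] (max |s|=23)
Stage 3 (CLIP -14 25): clip(0,-14,25)=0, clip(4,-14,25)=4, clip(9,-14,25)=9, clip(16,-14,25)=16, clip(18,-14,25)=18, clip(23,-14,25)=23 -> [0, 4, 9, 16, 18, 23] (max |s|=23)
Overall max amplitude: 23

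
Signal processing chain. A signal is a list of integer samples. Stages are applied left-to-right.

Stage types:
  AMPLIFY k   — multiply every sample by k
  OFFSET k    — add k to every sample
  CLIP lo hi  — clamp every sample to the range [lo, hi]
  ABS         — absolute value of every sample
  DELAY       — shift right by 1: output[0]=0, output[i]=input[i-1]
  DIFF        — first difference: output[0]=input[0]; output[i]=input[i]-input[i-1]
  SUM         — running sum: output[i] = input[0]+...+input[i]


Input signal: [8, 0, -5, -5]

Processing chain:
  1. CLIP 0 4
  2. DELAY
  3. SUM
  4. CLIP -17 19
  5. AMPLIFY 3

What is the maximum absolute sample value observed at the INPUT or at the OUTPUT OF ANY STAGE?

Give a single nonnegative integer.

Answer: 12

Derivation:
Input: [8, 0, -5, -5] (max |s|=8)
Stage 1 (CLIP 0 4): clip(8,0,4)=4, clip(0,0,4)=0, clip(-5,0,4)=0, clip(-5,0,4)=0 -> [4, 0, 0, 0] (max |s|=4)
Stage 2 (DELAY): [0, 4, 0, 0] = [0, 4, 0, 0] -> [0, 4, 0, 0] (max |s|=4)
Stage 3 (SUM): sum[0..0]=0, sum[0..1]=4, sum[0..2]=4, sum[0..3]=4 -> [0, 4, 4, 4] (max |s|=4)
Stage 4 (CLIP -17 19): clip(0,-17,19)=0, clip(4,-17,19)=4, clip(4,-17,19)=4, clip(4,-17,19)=4 -> [0, 4, 4, 4] (max |s|=4)
Stage 5 (AMPLIFY 3): 0*3=0, 4*3=12, 4*3=12, 4*3=12 -> [0, 12, 12, 12] (max |s|=12)
Overall max amplitude: 12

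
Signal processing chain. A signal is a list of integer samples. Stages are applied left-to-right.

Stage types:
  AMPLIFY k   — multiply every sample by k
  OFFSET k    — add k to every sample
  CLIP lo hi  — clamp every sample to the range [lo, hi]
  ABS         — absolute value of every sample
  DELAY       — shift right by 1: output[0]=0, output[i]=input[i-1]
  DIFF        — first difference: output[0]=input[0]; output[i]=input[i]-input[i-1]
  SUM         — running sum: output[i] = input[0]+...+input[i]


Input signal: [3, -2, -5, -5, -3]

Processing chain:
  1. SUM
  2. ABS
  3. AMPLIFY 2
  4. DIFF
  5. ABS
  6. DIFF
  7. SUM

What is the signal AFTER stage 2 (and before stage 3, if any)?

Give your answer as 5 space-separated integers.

Answer: 3 1 4 9 12

Derivation:
Input: [3, -2, -5, -5, -3]
Stage 1 (SUM): sum[0..0]=3, sum[0..1]=1, sum[0..2]=-4, sum[0..3]=-9, sum[0..4]=-12 -> [3, 1, -4, -9, -12]
Stage 2 (ABS): |3|=3, |1|=1, |-4|=4, |-9|=9, |-12|=12 -> [3, 1, 4, 9, 12]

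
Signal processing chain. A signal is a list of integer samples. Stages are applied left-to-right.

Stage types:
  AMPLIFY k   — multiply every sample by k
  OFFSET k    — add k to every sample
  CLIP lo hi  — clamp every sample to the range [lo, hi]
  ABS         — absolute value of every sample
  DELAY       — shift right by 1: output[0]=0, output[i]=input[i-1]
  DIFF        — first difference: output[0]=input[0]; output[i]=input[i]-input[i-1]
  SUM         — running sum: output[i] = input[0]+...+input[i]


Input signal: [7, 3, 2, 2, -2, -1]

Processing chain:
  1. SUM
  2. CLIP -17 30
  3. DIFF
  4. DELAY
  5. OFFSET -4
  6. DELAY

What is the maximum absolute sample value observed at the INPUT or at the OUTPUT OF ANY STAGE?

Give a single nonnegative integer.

Input: [7, 3, 2, 2, -2, -1] (max |s|=7)
Stage 1 (SUM): sum[0..0]=7, sum[0..1]=10, sum[0..2]=12, sum[0..3]=14, sum[0..4]=12, sum[0..5]=11 -> [7, 10, 12, 14, 12, 11] (max |s|=14)
Stage 2 (CLIP -17 30): clip(7,-17,30)=7, clip(10,-17,30)=10, clip(12,-17,30)=12, clip(14,-17,30)=14, clip(12,-17,30)=12, clip(11,-17,30)=11 -> [7, 10, 12, 14, 12, 11] (max |s|=14)
Stage 3 (DIFF): s[0]=7, 10-7=3, 12-10=2, 14-12=2, 12-14=-2, 11-12=-1 -> [7, 3, 2, 2, -2, -1] (max |s|=7)
Stage 4 (DELAY): [0, 7, 3, 2, 2, -2] = [0, 7, 3, 2, 2, -2] -> [0, 7, 3, 2, 2, -2] (max |s|=7)
Stage 5 (OFFSET -4): 0+-4=-4, 7+-4=3, 3+-4=-1, 2+-4=-2, 2+-4=-2, -2+-4=-6 -> [-4, 3, -1, -2, -2, -6] (max |s|=6)
Stage 6 (DELAY): [0, -4, 3, -1, -2, -2] = [0, -4, 3, -1, -2, -2] -> [0, -4, 3, -1, -2, -2] (max |s|=4)
Overall max amplitude: 14

Answer: 14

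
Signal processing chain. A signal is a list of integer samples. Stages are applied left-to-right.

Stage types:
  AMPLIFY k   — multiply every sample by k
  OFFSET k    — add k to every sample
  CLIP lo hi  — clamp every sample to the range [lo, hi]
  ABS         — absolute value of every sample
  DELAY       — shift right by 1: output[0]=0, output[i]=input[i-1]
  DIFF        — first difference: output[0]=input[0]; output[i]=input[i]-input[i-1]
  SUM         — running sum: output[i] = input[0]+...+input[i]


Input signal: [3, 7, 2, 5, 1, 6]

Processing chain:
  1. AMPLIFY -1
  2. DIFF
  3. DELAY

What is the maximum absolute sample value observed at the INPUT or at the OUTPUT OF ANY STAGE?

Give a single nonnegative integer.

Input: [3, 7, 2, 5, 1, 6] (max |s|=7)
Stage 1 (AMPLIFY -1): 3*-1=-3, 7*-1=-7, 2*-1=-2, 5*-1=-5, 1*-1=-1, 6*-1=-6 -> [-3, -7, -2, -5, -1, -6] (max |s|=7)
Stage 2 (DIFF): s[0]=-3, -7--3=-4, -2--7=5, -5--2=-3, -1--5=4, -6--1=-5 -> [-3, -4, 5, -3, 4, -5] (max |s|=5)
Stage 3 (DELAY): [0, -3, -4, 5, -3, 4] = [0, -3, -4, 5, -3, 4] -> [0, -3, -4, 5, -3, 4] (max |s|=5)
Overall max amplitude: 7

Answer: 7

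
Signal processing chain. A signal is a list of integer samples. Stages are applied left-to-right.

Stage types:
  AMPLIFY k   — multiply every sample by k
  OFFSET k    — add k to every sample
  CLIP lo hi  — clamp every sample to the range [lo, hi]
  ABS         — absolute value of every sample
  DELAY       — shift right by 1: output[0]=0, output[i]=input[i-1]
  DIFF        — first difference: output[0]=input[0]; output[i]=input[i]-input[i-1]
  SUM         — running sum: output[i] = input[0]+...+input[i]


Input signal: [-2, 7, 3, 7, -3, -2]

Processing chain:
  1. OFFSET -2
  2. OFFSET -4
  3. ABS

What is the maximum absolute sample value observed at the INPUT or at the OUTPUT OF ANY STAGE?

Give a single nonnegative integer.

Input: [-2, 7, 3, 7, -3, -2] (max |s|=7)
Stage 1 (OFFSET -2): -2+-2=-4, 7+-2=5, 3+-2=1, 7+-2=5, -3+-2=-5, -2+-2=-4 -> [-4, 5, 1, 5, -5, -4] (max |s|=5)
Stage 2 (OFFSET -4): -4+-4=-8, 5+-4=1, 1+-4=-3, 5+-4=1, -5+-4=-9, -4+-4=-8 -> [-8, 1, -3, 1, -9, -8] (max |s|=9)
Stage 3 (ABS): |-8|=8, |1|=1, |-3|=3, |1|=1, |-9|=9, |-8|=8 -> [8, 1, 3, 1, 9, 8] (max |s|=9)
Overall max amplitude: 9

Answer: 9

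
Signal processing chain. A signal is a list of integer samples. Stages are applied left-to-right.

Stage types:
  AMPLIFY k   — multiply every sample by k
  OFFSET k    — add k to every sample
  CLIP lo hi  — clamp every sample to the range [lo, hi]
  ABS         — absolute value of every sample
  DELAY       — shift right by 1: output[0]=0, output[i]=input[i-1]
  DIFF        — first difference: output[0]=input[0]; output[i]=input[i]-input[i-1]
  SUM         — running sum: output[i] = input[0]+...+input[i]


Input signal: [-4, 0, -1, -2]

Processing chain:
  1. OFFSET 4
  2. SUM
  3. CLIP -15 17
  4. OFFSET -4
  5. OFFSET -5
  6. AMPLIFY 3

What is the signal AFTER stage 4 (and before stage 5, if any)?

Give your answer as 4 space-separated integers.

Input: [-4, 0, -1, -2]
Stage 1 (OFFSET 4): -4+4=0, 0+4=4, -1+4=3, -2+4=2 -> [0, 4, 3, 2]
Stage 2 (SUM): sum[0..0]=0, sum[0..1]=4, sum[0..2]=7, sum[0..3]=9 -> [0, 4, 7, 9]
Stage 3 (CLIP -15 17): clip(0,-15,17)=0, clip(4,-15,17)=4, clip(7,-15,17)=7, clip(9,-15,17)=9 -> [0, 4, 7, 9]
Stage 4 (OFFSET -4): 0+-4=-4, 4+-4=0, 7+-4=3, 9+-4=5 -> [-4, 0, 3, 5]

Answer: -4 0 3 5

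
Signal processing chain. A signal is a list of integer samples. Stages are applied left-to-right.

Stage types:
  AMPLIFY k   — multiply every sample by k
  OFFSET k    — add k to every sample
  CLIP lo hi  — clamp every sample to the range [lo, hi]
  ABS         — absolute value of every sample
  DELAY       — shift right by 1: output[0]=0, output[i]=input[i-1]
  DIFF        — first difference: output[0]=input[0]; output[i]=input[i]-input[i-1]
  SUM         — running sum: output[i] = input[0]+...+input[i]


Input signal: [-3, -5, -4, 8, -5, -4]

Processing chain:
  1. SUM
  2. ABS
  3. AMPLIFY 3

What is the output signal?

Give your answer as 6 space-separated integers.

Input: [-3, -5, -4, 8, -5, -4]
Stage 1 (SUM): sum[0..0]=-3, sum[0..1]=-8, sum[0..2]=-12, sum[0..3]=-4, sum[0..4]=-9, sum[0..5]=-13 -> [-3, -8, -12, -4, -9, -13]
Stage 2 (ABS): |-3|=3, |-8|=8, |-12|=12, |-4|=4, |-9|=9, |-13|=13 -> [3, 8, 12, 4, 9, 13]
Stage 3 (AMPLIFY 3): 3*3=9, 8*3=24, 12*3=36, 4*3=12, 9*3=27, 13*3=39 -> [9, 24, 36, 12, 27, 39]

Answer: 9 24 36 12 27 39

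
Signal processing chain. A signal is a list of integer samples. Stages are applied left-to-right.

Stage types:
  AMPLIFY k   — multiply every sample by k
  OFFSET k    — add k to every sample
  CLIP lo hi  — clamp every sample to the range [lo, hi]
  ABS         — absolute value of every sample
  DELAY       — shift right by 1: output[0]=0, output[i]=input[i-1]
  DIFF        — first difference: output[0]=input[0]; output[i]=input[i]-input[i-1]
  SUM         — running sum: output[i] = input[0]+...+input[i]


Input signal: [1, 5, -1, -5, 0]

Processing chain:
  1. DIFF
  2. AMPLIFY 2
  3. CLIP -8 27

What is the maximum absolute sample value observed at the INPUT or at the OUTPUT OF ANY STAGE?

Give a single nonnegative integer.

Input: [1, 5, -1, -5, 0] (max |s|=5)
Stage 1 (DIFF): s[0]=1, 5-1=4, -1-5=-6, -5--1=-4, 0--5=5 -> [1, 4, -6, -4, 5] (max |s|=6)
Stage 2 (AMPLIFY 2): 1*2=2, 4*2=8, -6*2=-12, -4*2=-8, 5*2=10 -> [2, 8, -12, -8, 10] (max |s|=12)
Stage 3 (CLIP -8 27): clip(2,-8,27)=2, clip(8,-8,27)=8, clip(-12,-8,27)=-8, clip(-8,-8,27)=-8, clip(10,-8,27)=10 -> [2, 8, -8, -8, 10] (max |s|=10)
Overall max amplitude: 12

Answer: 12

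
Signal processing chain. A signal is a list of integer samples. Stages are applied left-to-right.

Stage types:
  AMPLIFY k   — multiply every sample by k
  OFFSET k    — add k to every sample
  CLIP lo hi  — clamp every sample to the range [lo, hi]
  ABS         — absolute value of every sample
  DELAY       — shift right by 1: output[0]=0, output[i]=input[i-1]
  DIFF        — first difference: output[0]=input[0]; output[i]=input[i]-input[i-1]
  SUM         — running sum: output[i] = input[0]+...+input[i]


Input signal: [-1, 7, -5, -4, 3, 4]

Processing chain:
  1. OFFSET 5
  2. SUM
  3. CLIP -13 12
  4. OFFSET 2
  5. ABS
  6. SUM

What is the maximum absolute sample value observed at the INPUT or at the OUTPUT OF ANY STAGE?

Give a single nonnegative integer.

Answer: 76

Derivation:
Input: [-1, 7, -5, -4, 3, 4] (max |s|=7)
Stage 1 (OFFSET 5): -1+5=4, 7+5=12, -5+5=0, -4+5=1, 3+5=8, 4+5=9 -> [4, 12, 0, 1, 8, 9] (max |s|=12)
Stage 2 (SUM): sum[0..0]=4, sum[0..1]=16, sum[0..2]=16, sum[0..3]=17, sum[0..4]=25, sum[0..5]=34 -> [4, 16, 16, 17, 25, 34] (max |s|=34)
Stage 3 (CLIP -13 12): clip(4,-13,12)=4, clip(16,-13,12)=12, clip(16,-13,12)=12, clip(17,-13,12)=12, clip(25,-13,12)=12, clip(34,-13,12)=12 -> [4, 12, 12, 12, 12, 12] (max |s|=12)
Stage 4 (OFFSET 2): 4+2=6, 12+2=14, 12+2=14, 12+2=14, 12+2=14, 12+2=14 -> [6, 14, 14, 14, 14, 14] (max |s|=14)
Stage 5 (ABS): |6|=6, |14|=14, |14|=14, |14|=14, |14|=14, |14|=14 -> [6, 14, 14, 14, 14, 14] (max |s|=14)
Stage 6 (SUM): sum[0..0]=6, sum[0..1]=20, sum[0..2]=34, sum[0..3]=48, sum[0..4]=62, sum[0..5]=76 -> [6, 20, 34, 48, 62, 76] (max |s|=76)
Overall max amplitude: 76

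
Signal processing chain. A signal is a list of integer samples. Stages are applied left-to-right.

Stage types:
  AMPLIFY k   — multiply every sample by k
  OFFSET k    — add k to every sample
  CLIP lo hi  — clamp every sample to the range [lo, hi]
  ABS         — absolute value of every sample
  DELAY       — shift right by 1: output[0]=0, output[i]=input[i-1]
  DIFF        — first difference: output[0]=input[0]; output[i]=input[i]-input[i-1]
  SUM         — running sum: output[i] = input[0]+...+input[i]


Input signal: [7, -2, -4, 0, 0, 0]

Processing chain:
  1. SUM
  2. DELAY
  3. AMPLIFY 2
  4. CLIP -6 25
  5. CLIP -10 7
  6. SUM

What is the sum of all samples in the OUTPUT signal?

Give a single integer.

Answer: 75

Derivation:
Input: [7, -2, -4, 0, 0, 0]
Stage 1 (SUM): sum[0..0]=7, sum[0..1]=5, sum[0..2]=1, sum[0..3]=1, sum[0..4]=1, sum[0..5]=1 -> [7, 5, 1, 1, 1, 1]
Stage 2 (DELAY): [0, 7, 5, 1, 1, 1] = [0, 7, 5, 1, 1, 1] -> [0, 7, 5, 1, 1, 1]
Stage 3 (AMPLIFY 2): 0*2=0, 7*2=14, 5*2=10, 1*2=2, 1*2=2, 1*2=2 -> [0, 14, 10, 2, 2, 2]
Stage 4 (CLIP -6 25): clip(0,-6,25)=0, clip(14,-6,25)=14, clip(10,-6,25)=10, clip(2,-6,25)=2, clip(2,-6,25)=2, clip(2,-6,25)=2 -> [0, 14, 10, 2, 2, 2]
Stage 5 (CLIP -10 7): clip(0,-10,7)=0, clip(14,-10,7)=7, clip(10,-10,7)=7, clip(2,-10,7)=2, clip(2,-10,7)=2, clip(2,-10,7)=2 -> [0, 7, 7, 2, 2, 2]
Stage 6 (SUM): sum[0..0]=0, sum[0..1]=7, sum[0..2]=14, sum[0..3]=16, sum[0..4]=18, sum[0..5]=20 -> [0, 7, 14, 16, 18, 20]
Output sum: 75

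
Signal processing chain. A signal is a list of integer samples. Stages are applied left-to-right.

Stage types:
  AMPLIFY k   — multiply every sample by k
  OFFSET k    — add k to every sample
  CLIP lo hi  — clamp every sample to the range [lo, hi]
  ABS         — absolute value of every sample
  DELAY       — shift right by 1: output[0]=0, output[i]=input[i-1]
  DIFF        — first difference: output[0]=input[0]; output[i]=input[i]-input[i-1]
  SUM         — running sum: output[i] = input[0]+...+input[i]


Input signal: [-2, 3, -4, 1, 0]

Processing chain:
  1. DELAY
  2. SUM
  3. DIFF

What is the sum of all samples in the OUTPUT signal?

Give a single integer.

Input: [-2, 3, -4, 1, 0]
Stage 1 (DELAY): [0, -2, 3, -4, 1] = [0, -2, 3, -4, 1] -> [0, -2, 3, -4, 1]
Stage 2 (SUM): sum[0..0]=0, sum[0..1]=-2, sum[0..2]=1, sum[0..3]=-3, sum[0..4]=-2 -> [0, -2, 1, -3, -2]
Stage 3 (DIFF): s[0]=0, -2-0=-2, 1--2=3, -3-1=-4, -2--3=1 -> [0, -2, 3, -4, 1]
Output sum: -2

Answer: -2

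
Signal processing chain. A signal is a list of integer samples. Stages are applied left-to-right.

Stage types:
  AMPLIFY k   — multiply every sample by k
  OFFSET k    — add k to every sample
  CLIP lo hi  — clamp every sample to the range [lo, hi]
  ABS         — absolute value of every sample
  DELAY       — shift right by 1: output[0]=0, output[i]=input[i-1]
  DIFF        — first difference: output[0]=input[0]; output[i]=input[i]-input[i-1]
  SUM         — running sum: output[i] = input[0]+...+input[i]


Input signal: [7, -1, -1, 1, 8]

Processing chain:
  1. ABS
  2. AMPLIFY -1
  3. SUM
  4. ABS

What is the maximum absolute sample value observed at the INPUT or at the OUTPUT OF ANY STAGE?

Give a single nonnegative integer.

Answer: 18

Derivation:
Input: [7, -1, -1, 1, 8] (max |s|=8)
Stage 1 (ABS): |7|=7, |-1|=1, |-1|=1, |1|=1, |8|=8 -> [7, 1, 1, 1, 8] (max |s|=8)
Stage 2 (AMPLIFY -1): 7*-1=-7, 1*-1=-1, 1*-1=-1, 1*-1=-1, 8*-1=-8 -> [-7, -1, -1, -1, -8] (max |s|=8)
Stage 3 (SUM): sum[0..0]=-7, sum[0..1]=-8, sum[0..2]=-9, sum[0..3]=-10, sum[0..4]=-18 -> [-7, -8, -9, -10, -18] (max |s|=18)
Stage 4 (ABS): |-7|=7, |-8|=8, |-9|=9, |-10|=10, |-18|=18 -> [7, 8, 9, 10, 18] (max |s|=18)
Overall max amplitude: 18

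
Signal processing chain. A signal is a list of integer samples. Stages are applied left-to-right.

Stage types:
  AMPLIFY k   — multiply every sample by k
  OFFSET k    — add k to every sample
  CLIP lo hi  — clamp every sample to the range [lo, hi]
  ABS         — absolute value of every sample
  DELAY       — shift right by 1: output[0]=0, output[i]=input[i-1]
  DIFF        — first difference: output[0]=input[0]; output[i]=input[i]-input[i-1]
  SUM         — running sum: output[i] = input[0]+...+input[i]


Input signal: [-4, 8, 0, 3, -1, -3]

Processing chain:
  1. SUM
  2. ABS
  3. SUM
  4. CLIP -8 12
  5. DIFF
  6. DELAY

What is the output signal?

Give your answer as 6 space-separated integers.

Answer: 0 4 4 4 0 0

Derivation:
Input: [-4, 8, 0, 3, -1, -3]
Stage 1 (SUM): sum[0..0]=-4, sum[0..1]=4, sum[0..2]=4, sum[0..3]=7, sum[0..4]=6, sum[0..5]=3 -> [-4, 4, 4, 7, 6, 3]
Stage 2 (ABS): |-4|=4, |4|=4, |4|=4, |7|=7, |6|=6, |3|=3 -> [4, 4, 4, 7, 6, 3]
Stage 3 (SUM): sum[0..0]=4, sum[0..1]=8, sum[0..2]=12, sum[0..3]=19, sum[0..4]=25, sum[0..5]=28 -> [4, 8, 12, 19, 25, 28]
Stage 4 (CLIP -8 12): clip(4,-8,12)=4, clip(8,-8,12)=8, clip(12,-8,12)=12, clip(19,-8,12)=12, clip(25,-8,12)=12, clip(28,-8,12)=12 -> [4, 8, 12, 12, 12, 12]
Stage 5 (DIFF): s[0]=4, 8-4=4, 12-8=4, 12-12=0, 12-12=0, 12-12=0 -> [4, 4, 4, 0, 0, 0]
Stage 6 (DELAY): [0, 4, 4, 4, 0, 0] = [0, 4, 4, 4, 0, 0] -> [0, 4, 4, 4, 0, 0]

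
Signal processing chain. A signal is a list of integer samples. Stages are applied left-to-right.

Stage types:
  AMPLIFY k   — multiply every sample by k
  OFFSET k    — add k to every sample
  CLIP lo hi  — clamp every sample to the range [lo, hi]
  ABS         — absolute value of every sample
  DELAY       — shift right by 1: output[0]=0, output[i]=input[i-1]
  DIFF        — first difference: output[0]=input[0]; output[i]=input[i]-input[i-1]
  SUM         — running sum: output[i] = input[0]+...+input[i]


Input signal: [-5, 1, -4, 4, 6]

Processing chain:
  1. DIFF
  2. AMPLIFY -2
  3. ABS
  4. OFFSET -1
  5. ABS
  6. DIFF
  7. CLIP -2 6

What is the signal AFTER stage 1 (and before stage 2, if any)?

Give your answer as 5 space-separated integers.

Input: [-5, 1, -4, 4, 6]
Stage 1 (DIFF): s[0]=-5, 1--5=6, -4-1=-5, 4--4=8, 6-4=2 -> [-5, 6, -5, 8, 2]

Answer: -5 6 -5 8 2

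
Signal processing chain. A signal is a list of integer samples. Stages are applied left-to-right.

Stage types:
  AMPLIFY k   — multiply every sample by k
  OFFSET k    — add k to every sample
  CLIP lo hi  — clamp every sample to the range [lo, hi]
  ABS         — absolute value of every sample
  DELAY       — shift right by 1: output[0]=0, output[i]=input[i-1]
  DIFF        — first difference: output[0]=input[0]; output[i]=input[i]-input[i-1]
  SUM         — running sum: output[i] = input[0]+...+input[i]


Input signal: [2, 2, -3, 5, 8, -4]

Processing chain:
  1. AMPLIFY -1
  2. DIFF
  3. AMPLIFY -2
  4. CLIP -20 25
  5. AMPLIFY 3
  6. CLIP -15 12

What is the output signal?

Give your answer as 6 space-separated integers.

Input: [2, 2, -3, 5, 8, -4]
Stage 1 (AMPLIFY -1): 2*-1=-2, 2*-1=-2, -3*-1=3, 5*-1=-5, 8*-1=-8, -4*-1=4 -> [-2, -2, 3, -5, -8, 4]
Stage 2 (DIFF): s[0]=-2, -2--2=0, 3--2=5, -5-3=-8, -8--5=-3, 4--8=12 -> [-2, 0, 5, -8, -3, 12]
Stage 3 (AMPLIFY -2): -2*-2=4, 0*-2=0, 5*-2=-10, -8*-2=16, -3*-2=6, 12*-2=-24 -> [4, 0, -10, 16, 6, -24]
Stage 4 (CLIP -20 25): clip(4,-20,25)=4, clip(0,-20,25)=0, clip(-10,-20,25)=-10, clip(16,-20,25)=16, clip(6,-20,25)=6, clip(-24,-20,25)=-20 -> [4, 0, -10, 16, 6, -20]
Stage 5 (AMPLIFY 3): 4*3=12, 0*3=0, -10*3=-30, 16*3=48, 6*3=18, -20*3=-60 -> [12, 0, -30, 48, 18, -60]
Stage 6 (CLIP -15 12): clip(12,-15,12)=12, clip(0,-15,12)=0, clip(-30,-15,12)=-15, clip(48,-15,12)=12, clip(18,-15,12)=12, clip(-60,-15,12)=-15 -> [12, 0, -15, 12, 12, -15]

Answer: 12 0 -15 12 12 -15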